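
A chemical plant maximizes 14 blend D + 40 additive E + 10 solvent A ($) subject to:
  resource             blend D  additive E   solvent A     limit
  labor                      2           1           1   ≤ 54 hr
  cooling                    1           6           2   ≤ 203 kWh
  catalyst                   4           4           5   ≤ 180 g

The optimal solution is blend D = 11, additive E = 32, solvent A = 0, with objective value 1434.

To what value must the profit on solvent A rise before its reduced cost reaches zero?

Check each constraint at x*: labor 54/54 (tight); cooling 203/203 (tight); catalyst 172/180 (slack 8).
By complementary slackness, y = 0 for the non-binding constraint.
The binding rows give the dual system: 2·y_labor + 1·y_cooling = 14 and 1·y_labor + 6·y_cooling = 40.
Solving: y_labor = 4, y_cooling = 6.
solvent A enters the basis when its profit ≥ yᵀa₃ = 4·1 + 6·2 = 16.

16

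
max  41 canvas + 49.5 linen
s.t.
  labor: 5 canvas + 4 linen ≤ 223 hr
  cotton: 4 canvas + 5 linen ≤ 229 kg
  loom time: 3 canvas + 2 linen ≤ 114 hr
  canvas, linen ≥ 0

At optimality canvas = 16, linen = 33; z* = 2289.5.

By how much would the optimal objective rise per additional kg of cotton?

9.5

At the optimum: labor uses 212 of 223 (slack = 11); cotton uses 229 of 229 (binding); loom time uses 114 of 114 (binding).
By complementary slackness, y = 0 for the non-binding constraint.
The binding rows give the dual system: 4·y_cotton + 3·y_loom time = 41 and 5·y_cotton + 2·y_loom time = 49.5.
Solving: y_cotton = 9.5, y_loom time = 1.
Shadow price of cotton = 9.5.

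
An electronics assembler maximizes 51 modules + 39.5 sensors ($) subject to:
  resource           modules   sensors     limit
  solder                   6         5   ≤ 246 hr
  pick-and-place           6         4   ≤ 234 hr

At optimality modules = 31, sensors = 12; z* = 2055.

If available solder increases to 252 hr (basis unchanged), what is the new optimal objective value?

Check each constraint at x*: solder 246/246 (tight); pick-and-place 234/234 (tight).
The binding rows give the dual system: 6·y_solder + 6·y_pick-and-place = 51 and 5·y_solder + 4·y_pick-and-place = 39.5.
This yields shadow prices y_solder = 5.5, y_pick-and-place = 3.
Δz = y_solder·Δb = 5.5 × (6) = 33, so new z* = 2055 + 33 = 2088.

2088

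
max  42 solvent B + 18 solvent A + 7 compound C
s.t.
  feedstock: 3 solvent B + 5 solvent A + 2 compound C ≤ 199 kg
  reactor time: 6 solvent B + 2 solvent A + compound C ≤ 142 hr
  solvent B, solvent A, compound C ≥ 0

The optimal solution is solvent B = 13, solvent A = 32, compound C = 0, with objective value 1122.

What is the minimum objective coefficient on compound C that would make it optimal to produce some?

Check each constraint at x*: feedstock 199/199 (tight); reactor time 142/142 (tight).
Dual feasibility on the basic columns requires 3·y_feedstock + 6·y_reactor time = 42, 5·y_feedstock + 2·y_reactor time = 18.
→ y_feedstock = 1 and y_reactor time = 6.5.
compound C enters the basis when its profit ≥ yᵀa₃ = 1·2 + 6.5·1 = 8.5.

8.5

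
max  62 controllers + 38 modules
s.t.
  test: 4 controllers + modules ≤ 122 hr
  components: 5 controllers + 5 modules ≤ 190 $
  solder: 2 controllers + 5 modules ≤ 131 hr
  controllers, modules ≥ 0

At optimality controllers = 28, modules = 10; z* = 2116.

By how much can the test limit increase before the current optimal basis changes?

30

Binding constraints: test, components. The basis is B = [[4,1],[5,5]] with det 15.
Per unit increase in test, x* moves by d = (0.3333, -0.3333).
The basis stays optimal until modules reaches 0; allowable increase = 30 hr.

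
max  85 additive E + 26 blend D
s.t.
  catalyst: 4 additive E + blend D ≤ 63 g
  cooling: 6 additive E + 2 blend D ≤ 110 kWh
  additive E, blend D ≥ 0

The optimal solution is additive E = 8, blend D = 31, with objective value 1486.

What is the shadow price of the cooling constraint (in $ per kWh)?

9.5

Check each constraint at x*: catalyst 63/63 (tight); cooling 110/110 (tight).
From A_Bᵀ y = c: 4·y_catalyst + 6·y_cooling = 85; 1·y_catalyst + 2·y_cooling = 26.
Solving: y_catalyst = 7, y_cooling = 9.5.
Shadow price of cooling = 9.5.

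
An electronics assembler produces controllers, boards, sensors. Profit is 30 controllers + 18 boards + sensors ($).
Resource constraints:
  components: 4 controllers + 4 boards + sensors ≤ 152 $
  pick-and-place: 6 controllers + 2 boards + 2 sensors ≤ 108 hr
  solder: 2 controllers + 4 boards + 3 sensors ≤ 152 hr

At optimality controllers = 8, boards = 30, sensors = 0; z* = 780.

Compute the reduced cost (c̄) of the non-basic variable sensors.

Binding: components and pick-and-place. Non-binding: solder (16 unused).
Slack constraints have shadow price 0 (complementary slackness).
Dual feasibility on the basic columns requires 4·y_components + 6·y_pick-and-place = 30, 4·y_components + 2·y_pick-and-place = 18.
→ y_components = 3 and y_pick-and-place = 3.
Reduced cost of sensors: c₃ − yᵀa₃ = 1 − (3·1 + 3·2) = 1 − 9 = -8.

-8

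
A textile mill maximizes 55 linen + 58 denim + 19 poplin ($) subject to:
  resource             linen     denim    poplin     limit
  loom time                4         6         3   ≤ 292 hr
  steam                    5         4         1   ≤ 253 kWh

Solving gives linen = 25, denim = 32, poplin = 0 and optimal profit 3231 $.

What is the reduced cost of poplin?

Both loom time and steam are binding at x*.
Dual feasibility on the basic columns requires 4·y_loom time + 5·y_steam = 55, 6·y_loom time + 4·y_steam = 58.
→ y_loom time = 5 and y_steam = 7.
Reduced cost of poplin: c₃ − yᵀa₃ = 19 − (5·3 + 7·1) = 19 − 22 = -3.

-3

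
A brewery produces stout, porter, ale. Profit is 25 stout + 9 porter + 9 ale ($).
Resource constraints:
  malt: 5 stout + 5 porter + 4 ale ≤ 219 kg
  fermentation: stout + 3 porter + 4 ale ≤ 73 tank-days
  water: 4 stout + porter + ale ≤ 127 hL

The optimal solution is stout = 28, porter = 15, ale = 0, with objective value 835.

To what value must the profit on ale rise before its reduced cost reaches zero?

Binding: fermentation and water. Non-binding: malt (4 unused).
Since malt is not tight, its dual is 0.
From A_Bᵀ y = c: 1·y_fermentation + 4·y_water = 25; 3·y_fermentation + 1·y_water = 9.
This yields shadow prices y_fermentation = 1, y_water = 6.
ale enters the basis when its profit ≥ yᵀa₃ = 1·4 + 6·1 = 10.

10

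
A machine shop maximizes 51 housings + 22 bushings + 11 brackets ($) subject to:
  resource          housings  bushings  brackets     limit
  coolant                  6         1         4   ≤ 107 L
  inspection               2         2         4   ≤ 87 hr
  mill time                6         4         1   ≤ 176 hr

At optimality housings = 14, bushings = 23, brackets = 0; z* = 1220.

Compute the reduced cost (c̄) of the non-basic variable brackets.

Check each constraint at x*: coolant 107/107 (tight); inspection 74/87 (slack 13); mill time 176/176 (tight).
Slack constraints have shadow price 0 (complementary slackness).
From A_Bᵀ y = c: 6·y_coolant + 6·y_mill time = 51; 1·y_coolant + 4·y_mill time = 22.
Solving: y_coolant = 4, y_mill time = 4.5.
Reduced cost of brackets: c₃ − yᵀa₃ = 11 − (4·4 + 4.5·1) = 11 − 20.5 = -9.5.

-9.5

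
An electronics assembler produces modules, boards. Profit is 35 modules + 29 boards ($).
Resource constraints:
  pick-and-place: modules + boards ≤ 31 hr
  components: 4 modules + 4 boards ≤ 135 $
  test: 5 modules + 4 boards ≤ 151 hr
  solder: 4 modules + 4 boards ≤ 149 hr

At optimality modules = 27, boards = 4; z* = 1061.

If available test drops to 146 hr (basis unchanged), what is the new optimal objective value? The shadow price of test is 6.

1031

Δb = -5, so new z* = 1061 + (6)·(-5) = 1061 − 30 = 1031.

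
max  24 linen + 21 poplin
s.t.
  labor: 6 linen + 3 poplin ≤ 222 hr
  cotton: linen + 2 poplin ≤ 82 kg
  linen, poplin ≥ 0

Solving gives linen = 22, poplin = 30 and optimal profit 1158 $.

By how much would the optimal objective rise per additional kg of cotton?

Check each constraint at x*: labor 222/222 (tight); cotton 82/82 (tight).
From A_Bᵀ y = c: 6·y_labor + 1·y_cotton = 24; 3·y_labor + 2·y_cotton = 21.
Solving: y_labor = 3, y_cotton = 6.
Shadow price of cotton = 6.

6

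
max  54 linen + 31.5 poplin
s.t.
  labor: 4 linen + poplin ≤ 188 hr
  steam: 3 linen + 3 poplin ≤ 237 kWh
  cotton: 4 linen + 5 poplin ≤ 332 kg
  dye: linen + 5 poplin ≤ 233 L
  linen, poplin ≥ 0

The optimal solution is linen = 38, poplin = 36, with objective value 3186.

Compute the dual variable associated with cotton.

4.5

At the optimum: labor uses 188 of 188 (binding); steam uses 222 of 237 (slack = 15); cotton uses 332 of 332 (binding); dye uses 218 of 233 (slack = 15).
Slack constraints have shadow price 0 (complementary slackness).
The binding rows give the dual system: 4·y_labor + 4·y_cotton = 54 and 1·y_labor + 5·y_cotton = 31.5.
Solving: y_labor = 9, y_cotton = 4.5.
Shadow price of cotton = 4.5.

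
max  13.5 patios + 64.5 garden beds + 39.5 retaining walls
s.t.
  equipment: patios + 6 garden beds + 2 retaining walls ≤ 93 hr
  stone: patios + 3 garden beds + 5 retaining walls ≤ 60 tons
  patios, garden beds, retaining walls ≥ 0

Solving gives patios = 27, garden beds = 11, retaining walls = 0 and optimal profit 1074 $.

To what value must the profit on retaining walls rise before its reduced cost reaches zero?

Check each constraint at x*: equipment 93/93 (tight); stone 60/60 (tight).
From A_Bᵀ y = c: 1·y_equipment + 1·y_stone = 13.5; 6·y_equipment + 3·y_stone = 64.5.
Solving: y_equipment = 8, y_stone = 5.5.
retaining walls enters the basis when its profit ≥ yᵀa₃ = 8·2 + 5.5·5 = 43.5.

43.5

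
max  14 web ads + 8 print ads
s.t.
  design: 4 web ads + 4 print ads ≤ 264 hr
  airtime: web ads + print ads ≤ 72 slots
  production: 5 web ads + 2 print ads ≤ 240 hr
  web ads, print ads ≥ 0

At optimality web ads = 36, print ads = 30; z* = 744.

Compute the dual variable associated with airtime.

0

Check each constraint at x*: design 264/264 (tight); airtime 66/72 (slack 6); production 240/240 (tight).
By complementary slackness, y = 0 for the non-binding constraint.
Dual feasibility on the basic columns requires 4·y_design + 5·y_production = 14, 4·y_design + 2·y_production = 8.
Solving: y_design = 1, y_production = 2.
Shadow price of airtime = 0.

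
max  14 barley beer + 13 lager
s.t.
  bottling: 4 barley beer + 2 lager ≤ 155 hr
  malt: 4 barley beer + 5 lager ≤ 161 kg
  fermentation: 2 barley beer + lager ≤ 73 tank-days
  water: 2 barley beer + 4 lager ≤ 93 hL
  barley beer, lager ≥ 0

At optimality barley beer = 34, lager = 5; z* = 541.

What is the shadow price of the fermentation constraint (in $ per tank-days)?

3

Binding: malt and fermentation. Non-binding: bottling (9 unused), water (5 unused).
Slack constraints have shadow price 0 (complementary slackness).
Dual feasibility on the basic columns requires 4·y_malt + 2·y_fermentation = 14, 5·y_malt + 1·y_fermentation = 13.
Solving: y_malt = 2, y_fermentation = 3.
Shadow price of fermentation = 3.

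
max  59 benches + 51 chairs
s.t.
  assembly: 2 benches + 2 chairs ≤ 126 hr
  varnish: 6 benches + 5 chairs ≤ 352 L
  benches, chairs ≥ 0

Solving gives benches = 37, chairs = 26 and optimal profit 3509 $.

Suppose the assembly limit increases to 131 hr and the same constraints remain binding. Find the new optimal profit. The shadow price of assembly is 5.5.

Δb = 5, so new z* = 3509 + (5.5)·(5) = 3509 + 27.5 = 3536.5.

3536.5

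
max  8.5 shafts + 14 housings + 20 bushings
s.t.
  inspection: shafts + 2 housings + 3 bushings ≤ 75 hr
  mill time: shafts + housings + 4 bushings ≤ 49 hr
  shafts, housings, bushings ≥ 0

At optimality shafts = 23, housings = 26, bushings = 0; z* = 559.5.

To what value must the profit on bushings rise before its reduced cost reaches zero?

28.5

Check each constraint at x*: inspection 75/75 (tight); mill time 49/49 (tight).
Dual feasibility on the basic columns requires 1·y_inspection + 1·y_mill time = 8.5, 2·y_inspection + 1·y_mill time = 14.
Solving: y_inspection = 5.5, y_mill time = 3.
bushings enters the basis when its profit ≥ yᵀa₃ = 5.5·3 + 3·4 = 28.5.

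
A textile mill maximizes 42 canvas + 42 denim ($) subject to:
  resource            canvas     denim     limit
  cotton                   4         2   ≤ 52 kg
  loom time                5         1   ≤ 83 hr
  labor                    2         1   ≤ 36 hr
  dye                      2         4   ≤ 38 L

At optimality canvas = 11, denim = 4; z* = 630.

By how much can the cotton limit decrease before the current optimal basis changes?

Binding constraints: cotton, dye. The basis is B = [[4,2],[2,4]] with det 12.
Per unit decrease in cotton, x* moves by d = (-0.3333, 0.1667).
The basis stays optimal until canvas reaches 0; allowable decrease = 33 kg.

33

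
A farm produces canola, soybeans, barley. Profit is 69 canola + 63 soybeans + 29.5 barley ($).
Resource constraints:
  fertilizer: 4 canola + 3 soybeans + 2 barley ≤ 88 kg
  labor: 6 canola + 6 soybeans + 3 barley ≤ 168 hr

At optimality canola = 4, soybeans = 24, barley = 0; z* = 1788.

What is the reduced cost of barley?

-5

Both fertilizer and labor are binding at x*.
Dual feasibility on the basic columns requires 4·y_fertilizer + 6·y_labor = 69, 3·y_fertilizer + 6·y_labor = 63.
→ y_fertilizer = 6 and y_labor = 7.5.
Reduced cost of barley: c₃ − yᵀa₃ = 29.5 − (6·2 + 7.5·3) = 29.5 − 34.5 = -5.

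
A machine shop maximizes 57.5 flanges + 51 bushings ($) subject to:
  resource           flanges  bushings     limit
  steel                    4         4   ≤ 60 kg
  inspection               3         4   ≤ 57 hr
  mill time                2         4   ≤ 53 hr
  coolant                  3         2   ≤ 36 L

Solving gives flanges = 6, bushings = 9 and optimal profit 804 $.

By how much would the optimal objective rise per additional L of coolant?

6.5

At the optimum: steel uses 60 of 60 (binding); inspection uses 54 of 57 (slack = 3); mill time uses 48 of 53 (slack = 5); coolant uses 36 of 36 (binding).
Slack constraints have shadow price 0 (complementary slackness).
The binding rows give the dual system: 4·y_steel + 3·y_coolant = 57.5 and 4·y_steel + 2·y_coolant = 51.
This yields shadow prices y_steel = 9.5, y_coolant = 6.5.
Shadow price of coolant = 6.5.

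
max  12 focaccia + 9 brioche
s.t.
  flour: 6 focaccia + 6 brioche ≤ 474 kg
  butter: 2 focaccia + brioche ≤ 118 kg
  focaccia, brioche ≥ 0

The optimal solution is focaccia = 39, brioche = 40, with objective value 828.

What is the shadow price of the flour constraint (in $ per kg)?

At the optimum: flour uses 474 of 474 (binding); butter uses 118 of 118 (binding).
From A_Bᵀ y = c: 6·y_flour + 2·y_butter = 12; 6·y_flour + 1·y_butter = 9.
→ y_flour = 1 and y_butter = 3.
Shadow price of flour = 1.

1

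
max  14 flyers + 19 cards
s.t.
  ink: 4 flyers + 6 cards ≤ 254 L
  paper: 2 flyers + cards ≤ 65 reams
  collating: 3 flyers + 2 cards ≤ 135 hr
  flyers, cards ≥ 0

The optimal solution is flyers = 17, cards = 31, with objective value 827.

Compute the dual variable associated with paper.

At the optimum: ink uses 254 of 254 (binding); paper uses 65 of 65 (binding); collating uses 113 of 135 (slack = 22).
Slack constraints have shadow price 0 (complementary slackness).
Dual feasibility on the basic columns requires 4·y_ink + 2·y_paper = 14, 6·y_ink + 1·y_paper = 19.
Solving: y_ink = 3, y_paper = 1.
Shadow price of paper = 1.

1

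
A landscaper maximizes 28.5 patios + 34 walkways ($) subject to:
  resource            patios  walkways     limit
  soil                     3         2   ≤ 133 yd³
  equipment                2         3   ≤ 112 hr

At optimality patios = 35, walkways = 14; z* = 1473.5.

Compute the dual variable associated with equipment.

9

At the optimum: soil uses 133 of 133 (binding); equipment uses 112 of 112 (binding).
Dual feasibility on the basic columns requires 3·y_soil + 2·y_equipment = 28.5, 2·y_soil + 3·y_equipment = 34.
→ y_soil = 3.5 and y_equipment = 9.
Shadow price of equipment = 9.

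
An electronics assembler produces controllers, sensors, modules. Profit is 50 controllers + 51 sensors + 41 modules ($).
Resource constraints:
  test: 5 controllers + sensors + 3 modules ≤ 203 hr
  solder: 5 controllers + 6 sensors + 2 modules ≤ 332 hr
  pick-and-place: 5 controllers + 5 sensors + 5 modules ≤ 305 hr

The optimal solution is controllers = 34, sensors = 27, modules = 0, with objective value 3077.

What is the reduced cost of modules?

-6

Binding: solder and pick-and-place. Non-binding: test (6 unused).
Slack constraints have shadow price 0 (complementary slackness).
Dual feasibility on the basic columns requires 5·y_solder + 5·y_pick-and-place = 50, 6·y_solder + 5·y_pick-and-place = 51.
→ y_solder = 1 and y_pick-and-place = 9.
Reduced cost of modules: c₃ − yᵀa₃ = 41 − (1·2 + 9·5) = 41 − 47 = -6.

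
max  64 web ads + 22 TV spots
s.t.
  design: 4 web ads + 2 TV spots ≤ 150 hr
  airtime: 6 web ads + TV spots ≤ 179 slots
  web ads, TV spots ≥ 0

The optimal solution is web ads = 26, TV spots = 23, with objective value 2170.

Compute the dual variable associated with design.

At the optimum: design uses 150 of 150 (binding); airtime uses 179 of 179 (binding).
Dual feasibility on the basic columns requires 4·y_design + 6·y_airtime = 64, 2·y_design + 1·y_airtime = 22.
→ y_design = 8.5 and y_airtime = 5.
Shadow price of design = 8.5.

8.5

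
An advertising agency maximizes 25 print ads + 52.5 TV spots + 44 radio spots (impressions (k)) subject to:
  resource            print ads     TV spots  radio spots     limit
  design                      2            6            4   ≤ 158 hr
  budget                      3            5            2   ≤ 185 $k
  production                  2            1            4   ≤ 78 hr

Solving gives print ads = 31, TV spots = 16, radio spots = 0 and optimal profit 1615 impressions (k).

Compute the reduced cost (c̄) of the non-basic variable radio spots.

Binding: design and production. Non-binding: budget (12 unused).
Since budget is not tight, its dual is 0.
The binding rows give the dual system: 2·y_design + 2·y_production = 25 and 6·y_design + 1·y_production = 52.5.
Solving: y_design = 8, y_production = 4.5.
Reduced cost of radio spots: c₃ − yᵀa₃ = 44 − (8·4 + 4.5·4) = 44 − 50 = -6.

-6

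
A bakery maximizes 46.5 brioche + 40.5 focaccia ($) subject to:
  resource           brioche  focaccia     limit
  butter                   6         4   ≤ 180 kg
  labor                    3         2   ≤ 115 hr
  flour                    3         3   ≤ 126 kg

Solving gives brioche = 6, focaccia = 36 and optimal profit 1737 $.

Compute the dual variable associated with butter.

3

At the optimum: butter uses 180 of 180 (binding); labor uses 90 of 115 (slack = 25); flour uses 126 of 126 (binding).
Since labor is not tight, its dual is 0.
The binding rows give the dual system: 6·y_butter + 3·y_flour = 46.5 and 4·y_butter + 3·y_flour = 40.5.
This yields shadow prices y_butter = 3, y_flour = 9.5.
Shadow price of butter = 3.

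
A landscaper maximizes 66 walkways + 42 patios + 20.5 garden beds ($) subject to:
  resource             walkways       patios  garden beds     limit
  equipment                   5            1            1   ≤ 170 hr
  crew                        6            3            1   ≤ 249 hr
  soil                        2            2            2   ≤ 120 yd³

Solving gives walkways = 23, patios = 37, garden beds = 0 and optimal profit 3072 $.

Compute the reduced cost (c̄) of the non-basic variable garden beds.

Check each constraint at x*: equipment 152/170 (slack 18); crew 249/249 (tight); soil 120/120 (tight).
Slack constraints have shadow price 0 (complementary slackness).
Dual feasibility on the basic columns requires 6·y_crew + 2·y_soil = 66, 3·y_crew + 2·y_soil = 42.
Solving: y_crew = 8, y_soil = 9.
Reduced cost of garden beds: c₃ − yᵀa₃ = 20.5 − (8·1 + 9·2) = 20.5 − 26 = -5.5.

-5.5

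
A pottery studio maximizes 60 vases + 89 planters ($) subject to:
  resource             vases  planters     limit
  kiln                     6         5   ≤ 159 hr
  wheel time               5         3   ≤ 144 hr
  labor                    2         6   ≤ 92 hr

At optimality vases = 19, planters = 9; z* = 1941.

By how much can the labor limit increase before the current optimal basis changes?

Binding constraints: kiln, labor. The basis is B = [[6,5],[2,6]] with det 26.
Per unit increase in labor, x* moves by d = (-0.1923, 0.2308).
The basis stays optimal until vases reaches 0; allowable increase = 98.8 hr.

98.8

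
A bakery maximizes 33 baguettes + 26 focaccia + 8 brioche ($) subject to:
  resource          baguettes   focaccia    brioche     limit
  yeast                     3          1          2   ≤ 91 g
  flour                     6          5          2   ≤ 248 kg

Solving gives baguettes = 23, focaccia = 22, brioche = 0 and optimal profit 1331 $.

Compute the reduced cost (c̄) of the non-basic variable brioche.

-4

At the optimum: yeast uses 91 of 91 (binding); flour uses 248 of 248 (binding).
Dual feasibility on the basic columns requires 3·y_yeast + 6·y_flour = 33, 1·y_yeast + 5·y_flour = 26.
Solving: y_yeast = 1, y_flour = 5.
Reduced cost of brioche: c₃ − yᵀa₃ = 8 − (1·2 + 5·2) = 8 − 12 = -4.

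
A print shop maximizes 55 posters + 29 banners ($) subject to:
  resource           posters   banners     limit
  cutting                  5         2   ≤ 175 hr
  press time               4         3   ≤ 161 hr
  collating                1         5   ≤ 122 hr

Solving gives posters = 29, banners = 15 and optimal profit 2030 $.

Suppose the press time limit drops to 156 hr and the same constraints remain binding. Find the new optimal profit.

At the optimum: cutting uses 175 of 175 (binding); press time uses 161 of 161 (binding); collating uses 104 of 122 (slack = 18).
By complementary slackness, y = 0 for the non-binding constraint.
Dual feasibility on the basic columns requires 5·y_cutting + 4·y_press time = 55, 2·y_cutting + 3·y_press time = 29.
Solving: y_cutting = 7, y_press time = 5.
Δz = y_press time·Δb = 5 × (-5) = -25, so new z* = 2030 − 25 = 2005.

2005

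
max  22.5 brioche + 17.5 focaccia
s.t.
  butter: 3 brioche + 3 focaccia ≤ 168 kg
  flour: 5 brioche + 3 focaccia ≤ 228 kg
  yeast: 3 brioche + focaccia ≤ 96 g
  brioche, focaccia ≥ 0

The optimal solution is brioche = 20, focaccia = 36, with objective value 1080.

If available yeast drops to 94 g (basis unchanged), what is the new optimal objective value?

Check each constraint at x*: butter 168/168 (tight); flour 208/228 (slack 20); yeast 96/96 (tight).
Slack constraints have shadow price 0 (complementary slackness).
From A_Bᵀ y = c: 3·y_butter + 3·y_yeast = 22.5; 3·y_butter + 1·y_yeast = 17.5.
→ y_butter = 5 and y_yeast = 2.5.
Δz = y_yeast·Δb = 2.5 × (-2) = -5, so new z* = 1080 − 5 = 1075.

1075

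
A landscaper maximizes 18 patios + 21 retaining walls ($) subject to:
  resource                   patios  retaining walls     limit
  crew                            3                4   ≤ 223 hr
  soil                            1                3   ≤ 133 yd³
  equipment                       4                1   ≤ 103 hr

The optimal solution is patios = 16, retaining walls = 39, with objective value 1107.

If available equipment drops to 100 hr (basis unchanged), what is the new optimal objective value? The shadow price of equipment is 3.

1098

Δb = -3, so new z* = 1107 + (3)·(-3) = 1107 − 9 = 1098.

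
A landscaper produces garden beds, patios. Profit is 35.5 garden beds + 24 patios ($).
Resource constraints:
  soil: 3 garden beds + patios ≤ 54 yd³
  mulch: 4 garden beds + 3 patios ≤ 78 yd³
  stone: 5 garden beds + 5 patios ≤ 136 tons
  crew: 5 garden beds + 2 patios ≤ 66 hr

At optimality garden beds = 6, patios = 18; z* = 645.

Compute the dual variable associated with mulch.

At the optimum: soil uses 36 of 54 (slack = 18); mulch uses 78 of 78 (binding); stone uses 120 of 136 (slack = 16); crew uses 66 of 66 (binding).
Slack constraints have shadow price 0 (complementary slackness).
The binding rows give the dual system: 4·y_mulch + 5·y_crew = 35.5 and 3·y_mulch + 2·y_crew = 24.
Solving: y_mulch = 7, y_crew = 1.5.
Shadow price of mulch = 7.

7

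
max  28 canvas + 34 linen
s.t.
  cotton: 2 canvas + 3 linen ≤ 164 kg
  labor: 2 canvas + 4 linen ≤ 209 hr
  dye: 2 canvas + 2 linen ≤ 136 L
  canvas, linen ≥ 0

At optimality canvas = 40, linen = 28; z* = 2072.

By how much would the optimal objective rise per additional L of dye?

Binding: cotton and dye. Non-binding: labor (17 unused).
By complementary slackness, y = 0 for the non-binding constraint.
The binding rows give the dual system: 2·y_cotton + 2·y_dye = 28 and 3·y_cotton + 2·y_dye = 34.
Solving: y_cotton = 6, y_dye = 8.
Shadow price of dye = 8.

8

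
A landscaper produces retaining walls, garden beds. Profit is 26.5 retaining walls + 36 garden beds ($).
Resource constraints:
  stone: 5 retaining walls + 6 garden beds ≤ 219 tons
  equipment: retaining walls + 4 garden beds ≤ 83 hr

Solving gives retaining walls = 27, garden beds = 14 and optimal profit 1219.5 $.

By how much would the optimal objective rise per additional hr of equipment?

At the optimum: stone uses 219 of 219 (binding); equipment uses 83 of 83 (binding).
The binding rows give the dual system: 5·y_stone + 1·y_equipment = 26.5 and 6·y_stone + 4·y_equipment = 36.
Solving: y_stone = 5, y_equipment = 1.5.
Shadow price of equipment = 1.5.

1.5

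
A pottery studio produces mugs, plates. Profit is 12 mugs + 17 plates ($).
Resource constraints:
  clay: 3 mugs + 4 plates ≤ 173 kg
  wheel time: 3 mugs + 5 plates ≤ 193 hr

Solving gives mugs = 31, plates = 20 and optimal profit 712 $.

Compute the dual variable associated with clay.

At the optimum: clay uses 173 of 173 (binding); wheel time uses 193 of 193 (binding).
The binding rows give the dual system: 3·y_clay + 3·y_wheel time = 12 and 4·y_clay + 5·y_wheel time = 17.
This yields shadow prices y_clay = 3, y_wheel time = 1.
Shadow price of clay = 3.

3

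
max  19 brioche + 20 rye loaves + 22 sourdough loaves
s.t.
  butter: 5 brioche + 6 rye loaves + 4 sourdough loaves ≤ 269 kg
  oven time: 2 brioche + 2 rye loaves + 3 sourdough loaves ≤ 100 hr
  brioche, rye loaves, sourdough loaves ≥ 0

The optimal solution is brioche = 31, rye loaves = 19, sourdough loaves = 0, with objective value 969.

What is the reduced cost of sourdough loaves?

-3

At the optimum: butter uses 269 of 269 (binding); oven time uses 100 of 100 (binding).
From A_Bᵀ y = c: 5·y_butter + 2·y_oven time = 19; 6·y_butter + 2·y_oven time = 20.
Solving: y_butter = 1, y_oven time = 7.
Reduced cost of sourdough loaves: c₃ − yᵀa₃ = 22 − (1·4 + 7·3) = 22 − 25 = -3.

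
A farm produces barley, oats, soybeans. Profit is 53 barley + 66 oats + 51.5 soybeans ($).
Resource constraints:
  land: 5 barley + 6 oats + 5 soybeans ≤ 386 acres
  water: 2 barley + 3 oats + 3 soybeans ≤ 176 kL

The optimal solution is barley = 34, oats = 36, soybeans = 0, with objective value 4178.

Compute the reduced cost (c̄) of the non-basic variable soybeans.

-5.5

At the optimum: land uses 386 of 386 (binding); water uses 176 of 176 (binding).
The binding rows give the dual system: 5·y_land + 2·y_water = 53 and 6·y_land + 3·y_water = 66.
Solving: y_land = 9, y_water = 4.
Reduced cost of soybeans: c₃ − yᵀa₃ = 51.5 − (9·5 + 4·3) = 51.5 − 57 = -5.5.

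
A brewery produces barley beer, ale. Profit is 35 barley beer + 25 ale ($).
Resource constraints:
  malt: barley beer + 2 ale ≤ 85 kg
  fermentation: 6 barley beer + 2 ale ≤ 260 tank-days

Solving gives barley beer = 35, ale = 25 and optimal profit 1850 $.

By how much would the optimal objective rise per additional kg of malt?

At the optimum: malt uses 85 of 85 (binding); fermentation uses 260 of 260 (binding).
From A_Bᵀ y = c: 1·y_malt + 6·y_fermentation = 35; 2·y_malt + 2·y_fermentation = 25.
This yields shadow prices y_malt = 8, y_fermentation = 4.5.
Shadow price of malt = 8.

8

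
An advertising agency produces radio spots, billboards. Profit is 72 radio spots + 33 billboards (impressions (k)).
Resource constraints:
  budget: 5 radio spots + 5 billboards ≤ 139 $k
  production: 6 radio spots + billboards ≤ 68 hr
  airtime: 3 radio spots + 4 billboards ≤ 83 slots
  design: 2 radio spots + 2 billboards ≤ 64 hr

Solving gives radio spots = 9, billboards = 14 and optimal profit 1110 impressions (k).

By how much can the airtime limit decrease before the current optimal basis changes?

Binding constraints: production, airtime. The basis is B = [[6,1],[3,4]] with det 21.
Per unit decrease in airtime, x* moves by d = (0.0476, -0.2857).
The basis stays optimal until billboards reaches 0; allowable decrease = 49 slots.

49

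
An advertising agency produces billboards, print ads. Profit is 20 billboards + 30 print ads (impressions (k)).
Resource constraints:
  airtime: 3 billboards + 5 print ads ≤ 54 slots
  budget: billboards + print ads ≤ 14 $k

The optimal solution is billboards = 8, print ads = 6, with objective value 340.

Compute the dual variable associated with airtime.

5

At the optimum: airtime uses 54 of 54 (binding); budget uses 14 of 14 (binding).
The binding rows give the dual system: 3·y_airtime + 1·y_budget = 20 and 5·y_airtime + 1·y_budget = 30.
This yields shadow prices y_airtime = 5, y_budget = 5.
Shadow price of airtime = 5.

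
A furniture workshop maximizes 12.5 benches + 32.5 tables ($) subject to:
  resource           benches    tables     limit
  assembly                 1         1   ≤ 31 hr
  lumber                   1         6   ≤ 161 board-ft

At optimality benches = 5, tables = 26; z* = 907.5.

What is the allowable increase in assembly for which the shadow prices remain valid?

130

Binding constraints: assembly, lumber. The basis is B = [[1,1],[1,6]] with det 5.
Per unit increase in assembly, x* moves by d = (1.2, -0.2).
The basis stays optimal until tables reaches 0; allowable increase = 130 hr.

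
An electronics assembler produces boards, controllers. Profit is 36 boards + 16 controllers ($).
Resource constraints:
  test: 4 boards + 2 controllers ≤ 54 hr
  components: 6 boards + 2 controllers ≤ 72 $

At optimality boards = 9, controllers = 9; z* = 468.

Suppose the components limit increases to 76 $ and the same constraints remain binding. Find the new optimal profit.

Check each constraint at x*: test 54/54 (tight); components 72/72 (tight).
Dual feasibility on the basic columns requires 4·y_test + 6·y_components = 36, 2·y_test + 2·y_components = 16.
→ y_test = 6 and y_components = 2.
Δz = y_components·Δb = 2 × (4) = 8, so new z* = 468 + 8 = 476.

476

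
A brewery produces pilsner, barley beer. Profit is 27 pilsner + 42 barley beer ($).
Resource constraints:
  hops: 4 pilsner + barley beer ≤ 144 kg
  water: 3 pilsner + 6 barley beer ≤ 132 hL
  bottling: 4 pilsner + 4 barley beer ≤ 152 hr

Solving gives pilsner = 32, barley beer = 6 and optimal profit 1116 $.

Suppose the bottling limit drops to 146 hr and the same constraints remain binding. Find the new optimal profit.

1098

Check each constraint at x*: hops 134/144 (slack 10); water 132/132 (tight); bottling 152/152 (tight).
By complementary slackness, y = 0 for the non-binding constraint.
The binding rows give the dual system: 3·y_water + 4·y_bottling = 27 and 6·y_water + 4·y_bottling = 42.
→ y_water = 5 and y_bottling = 3.
Δz = y_bottling·Δb = 3 × (-6) = -18, so new z* = 1116 − 18 = 1098.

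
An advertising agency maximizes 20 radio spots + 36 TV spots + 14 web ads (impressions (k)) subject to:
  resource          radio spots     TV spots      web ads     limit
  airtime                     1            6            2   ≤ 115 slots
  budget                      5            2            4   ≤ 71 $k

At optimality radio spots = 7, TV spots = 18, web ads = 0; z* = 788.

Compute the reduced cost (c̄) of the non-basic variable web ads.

Check each constraint at x*: airtime 115/115 (tight); budget 71/71 (tight).
Dual feasibility on the basic columns requires 1·y_airtime + 5·y_budget = 20, 6·y_airtime + 2·y_budget = 36.
→ y_airtime = 5 and y_budget = 3.
Reduced cost of web ads: c₃ − yᵀa₃ = 14 − (5·2 + 3·4) = 14 − 22 = -8.

-8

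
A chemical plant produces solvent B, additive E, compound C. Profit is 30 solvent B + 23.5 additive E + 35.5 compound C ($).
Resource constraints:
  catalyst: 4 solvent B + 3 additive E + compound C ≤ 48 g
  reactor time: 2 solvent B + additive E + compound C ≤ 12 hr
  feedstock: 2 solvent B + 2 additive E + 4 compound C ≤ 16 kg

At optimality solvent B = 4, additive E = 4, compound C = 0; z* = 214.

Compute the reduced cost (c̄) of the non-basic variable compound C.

At the optimum: catalyst uses 28 of 48 (slack = 20); reactor time uses 12 of 12 (binding); feedstock uses 16 of 16 (binding).
By complementary slackness, y = 0 for the non-binding constraint.
The binding rows give the dual system: 2·y_reactor time + 2·y_feedstock = 30 and 1·y_reactor time + 2·y_feedstock = 23.5.
This yields shadow prices y_reactor time = 6.5, y_feedstock = 8.5.
Reduced cost of compound C: c₃ − yᵀa₃ = 35.5 − (6.5·1 + 8.5·4) = 35.5 − 40.5 = -5.

-5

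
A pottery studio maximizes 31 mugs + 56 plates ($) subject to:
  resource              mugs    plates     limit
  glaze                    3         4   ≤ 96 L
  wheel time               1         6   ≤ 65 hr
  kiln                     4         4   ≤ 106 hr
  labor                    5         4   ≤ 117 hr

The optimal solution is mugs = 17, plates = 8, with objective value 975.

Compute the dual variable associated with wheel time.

At the optimum: glaze uses 83 of 96 (slack = 13); wheel time uses 65 of 65 (binding); kiln uses 100 of 106 (slack = 6); labor uses 117 of 117 (binding).
Since glaze, kiln are not tight, their duals are 0.
From A_Bᵀ y = c: 1·y_wheel time + 5·y_labor = 31; 6·y_wheel time + 4·y_labor = 56.
Solving: y_wheel time = 6, y_labor = 5.
Shadow price of wheel time = 6.

6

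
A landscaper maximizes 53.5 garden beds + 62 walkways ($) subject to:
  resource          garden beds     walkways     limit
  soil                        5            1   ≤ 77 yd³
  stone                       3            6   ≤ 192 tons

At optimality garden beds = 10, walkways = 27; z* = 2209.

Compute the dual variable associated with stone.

Both soil and stone are binding at x*.
The binding rows give the dual system: 5·y_soil + 3·y_stone = 53.5 and 1·y_soil + 6·y_stone = 62.
Solving: y_soil = 5, y_stone = 9.5.
Shadow price of stone = 9.5.

9.5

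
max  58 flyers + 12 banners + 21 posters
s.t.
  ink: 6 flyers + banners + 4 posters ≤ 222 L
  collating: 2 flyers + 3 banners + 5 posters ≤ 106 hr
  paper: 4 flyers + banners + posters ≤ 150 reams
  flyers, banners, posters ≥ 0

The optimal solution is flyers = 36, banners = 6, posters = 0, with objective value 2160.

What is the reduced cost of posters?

-6

At the optimum: ink uses 222 of 222 (binding); collating uses 90 of 106 (slack = 16); paper uses 150 of 150 (binding).
Since collating is not tight, its dual is 0.
Dual feasibility on the basic columns requires 6·y_ink + 4·y_paper = 58, 1·y_ink + 1·y_paper = 12.
Solving: y_ink = 5, y_paper = 7.
Reduced cost of posters: c₃ − yᵀa₃ = 21 − (5·4 + 7·1) = 21 − 27 = -6.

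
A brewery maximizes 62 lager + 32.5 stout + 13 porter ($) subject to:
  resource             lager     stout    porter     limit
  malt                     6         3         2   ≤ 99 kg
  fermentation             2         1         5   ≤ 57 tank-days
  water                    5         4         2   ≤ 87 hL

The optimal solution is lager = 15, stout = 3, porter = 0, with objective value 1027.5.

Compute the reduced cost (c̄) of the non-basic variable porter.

-8

Check each constraint at x*: malt 99/99 (tight); fermentation 33/57 (slack 24); water 87/87 (tight).
Slack constraints have shadow price 0 (complementary slackness).
The binding rows give the dual system: 6·y_malt + 5·y_water = 62 and 3·y_malt + 4·y_water = 32.5.
This yields shadow prices y_malt = 9.5, y_water = 1.
Reduced cost of porter: c₃ − yᵀa₃ = 13 − (9.5·2 + 1·2) = 13 − 21 = -8.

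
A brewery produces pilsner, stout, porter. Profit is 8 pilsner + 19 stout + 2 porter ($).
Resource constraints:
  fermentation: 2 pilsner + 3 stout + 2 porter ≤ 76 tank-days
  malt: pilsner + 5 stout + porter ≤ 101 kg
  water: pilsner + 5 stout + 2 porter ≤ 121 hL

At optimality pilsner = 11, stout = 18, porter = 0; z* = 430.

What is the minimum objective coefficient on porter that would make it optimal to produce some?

Binding: fermentation and malt. Non-binding: water (20 unused).
Since water is not tight, its dual is 0.
Dual feasibility on the basic columns requires 2·y_fermentation + 1·y_malt = 8, 3·y_fermentation + 5·y_malt = 19.
Solving: y_fermentation = 3, y_malt = 2.
porter enters the basis when its profit ≥ yᵀa₃ = 3·2 + 2·1 = 8.

8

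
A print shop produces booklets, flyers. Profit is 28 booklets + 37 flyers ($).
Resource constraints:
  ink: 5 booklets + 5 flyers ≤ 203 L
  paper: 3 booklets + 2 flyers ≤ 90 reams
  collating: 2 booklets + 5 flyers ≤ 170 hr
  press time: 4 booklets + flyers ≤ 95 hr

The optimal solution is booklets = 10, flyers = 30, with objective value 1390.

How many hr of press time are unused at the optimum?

25

press time used = 4·10 + 1·30 = 70; slack = 95 − 70 = 25.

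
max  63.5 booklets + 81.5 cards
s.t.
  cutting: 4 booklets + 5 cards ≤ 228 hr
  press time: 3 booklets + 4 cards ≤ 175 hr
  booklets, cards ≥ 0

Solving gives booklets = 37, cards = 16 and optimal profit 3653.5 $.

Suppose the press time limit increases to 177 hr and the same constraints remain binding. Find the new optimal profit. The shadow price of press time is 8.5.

Δb = 2, so new z* = 3653.5 + (8.5)·(2) = 3653.5 + 17 = 3670.5.

3670.5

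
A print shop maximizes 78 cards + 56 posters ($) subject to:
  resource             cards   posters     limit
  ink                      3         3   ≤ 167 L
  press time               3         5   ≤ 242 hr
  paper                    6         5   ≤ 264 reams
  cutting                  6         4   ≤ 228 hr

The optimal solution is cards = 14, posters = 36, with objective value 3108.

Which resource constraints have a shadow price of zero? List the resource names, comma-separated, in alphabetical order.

ink: 150/167 (slack 17)
press time: 222/242 (slack 20)
paper: 264/264 (binding)
cutting: 228/228 (binding)
By complementary slackness, a constraint with positive slack has shadow price 0 → ink, press time.

ink, press time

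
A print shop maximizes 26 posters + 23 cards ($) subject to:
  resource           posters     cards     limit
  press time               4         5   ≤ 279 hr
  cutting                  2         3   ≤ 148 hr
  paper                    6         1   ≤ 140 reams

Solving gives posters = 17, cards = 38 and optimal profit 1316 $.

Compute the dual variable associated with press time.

Binding: cutting and paper. Non-binding: press time (21 unused).
Since press time is not tight, its dual is 0.
From A_Bᵀ y = c: 2·y_cutting + 6·y_paper = 26; 3·y_cutting + 1·y_paper = 23.
This yields shadow prices y_cutting = 7, y_paper = 2.
Shadow price of press time = 0.

0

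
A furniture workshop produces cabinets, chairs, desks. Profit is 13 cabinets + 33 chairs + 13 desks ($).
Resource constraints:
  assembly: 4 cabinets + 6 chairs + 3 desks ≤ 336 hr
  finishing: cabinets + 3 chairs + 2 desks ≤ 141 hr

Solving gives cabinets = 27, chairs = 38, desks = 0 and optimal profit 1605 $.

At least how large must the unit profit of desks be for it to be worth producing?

21

Check each constraint at x*: assembly 336/336 (tight); finishing 141/141 (tight).
Dual feasibility on the basic columns requires 4·y_assembly + 1·y_finishing = 13, 6·y_assembly + 3·y_finishing = 33.
Solving: y_assembly = 1, y_finishing = 9.
desks enters the basis when its profit ≥ yᵀa₃ = 1·3 + 9·2 = 21.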